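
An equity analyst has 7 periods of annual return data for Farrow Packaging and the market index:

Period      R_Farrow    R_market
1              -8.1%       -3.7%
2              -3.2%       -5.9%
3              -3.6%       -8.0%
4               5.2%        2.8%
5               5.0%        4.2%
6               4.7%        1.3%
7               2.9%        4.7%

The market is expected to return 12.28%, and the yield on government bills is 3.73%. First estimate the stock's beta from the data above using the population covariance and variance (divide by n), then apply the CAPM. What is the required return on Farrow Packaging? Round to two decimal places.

Mean R_i = (-8.1 − 3.2 − 3.6 + 5.2 + 5.0 + 4.7 + 2.9) / 7 = 0.4143%
Mean R_m = (-3.7 − 5.9 − 8.0 + 2.8 + 4.2 + 1.3 + 4.7) / 7 = -0.6571%
Σ(R_i − R̄_i)(R_m − R̄_m) = 134.8557  ⇒  Cov = 134.8557 / 7 = 19.2651
Σ(R_m − R̄_m)² = 158.7371  ⇒  Var(R_m) = 158.7371 / 7 = 22.6767
β = Cov / Var(R_m) = 19.2651 / 22.6767 = 0.8496
MRP = 12.28% − 3.73% = 8.55%
E(R) = R_f + β × MRP = 3.73% + 0.8496 × 8.55% = 10.99%

10.99%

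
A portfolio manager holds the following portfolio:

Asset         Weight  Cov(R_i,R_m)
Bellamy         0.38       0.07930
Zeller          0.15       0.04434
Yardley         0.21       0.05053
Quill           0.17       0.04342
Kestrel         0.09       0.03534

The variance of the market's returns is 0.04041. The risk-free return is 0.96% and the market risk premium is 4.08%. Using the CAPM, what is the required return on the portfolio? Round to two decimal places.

6.81%

β_Bellamy = 0.07930 / 0.04041 = 1.9624
β_Zeller = 0.04434 / 0.04041 = 1.0973
β_Yardley = 0.05053 / 0.04041 = 1.2504
β_Quill = 0.04342 / 0.04041 = 1.0745
β_Kestrel = 0.03534 / 0.04041 = 0.8745
β_P = Σ w_i β_i = 0.38×1.9624 + 0.15×1.0973 + 0.21×1.2504 + 0.17×1.0745 + 0.09×0.8745 = 1.4343
E(R_P) = R_f + β_P × MRP = 0.96% + 1.4343 × 4.08% = 6.81%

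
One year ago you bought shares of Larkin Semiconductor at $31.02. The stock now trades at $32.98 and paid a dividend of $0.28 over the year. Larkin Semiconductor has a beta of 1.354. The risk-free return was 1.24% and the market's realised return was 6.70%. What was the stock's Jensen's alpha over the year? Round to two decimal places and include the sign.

-1.41%

Realised HPR = (P1 + D1 − P0) / P0 = (32.98 + 0.28 − 31.02) / 31.02 = 2.24 / 31.02 = 7.2211%
MRP = 6.70% − 1.24% = 5.46%
CAPM required = R_f + β·MRP = 1.24% + 1.354 × 5.46% = 8.63284%
α = realised − required = 7.2211% − 8.63284% = -1.41%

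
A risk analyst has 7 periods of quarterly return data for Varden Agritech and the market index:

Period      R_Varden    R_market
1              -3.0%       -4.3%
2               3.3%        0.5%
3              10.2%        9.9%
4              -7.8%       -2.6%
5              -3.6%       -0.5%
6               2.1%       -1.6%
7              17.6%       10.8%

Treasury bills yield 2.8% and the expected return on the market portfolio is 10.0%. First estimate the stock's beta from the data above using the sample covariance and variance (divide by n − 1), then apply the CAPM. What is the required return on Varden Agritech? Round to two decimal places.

12.27%

Mean R_i = (-3.0 + 3.3 + 10.2 − 7.8 − 3.6 + 2.1 + 17.6) / 7 = 2.6857%
Mean R_m = (-4.3 + 0.5 + 9.9 − 2.6 − 0.5 − 1.6 + 10.8) / 7 = 1.7429%
Σ(R_i − R̄_i)(R_m − R̄_m) = 291.5643  ⇒  Cov = 291.5643 / 6 = 48.5941
Σ(R_m − R̄_m)² = 221.6971  ⇒  Var(R_m) = 221.6971 / 6 = 36.9495
β = Cov / Var(R_m) = 48.5941 / 36.9495 = 1.3151
MRP = 10.0% − 2.8% = 7.20%
E(R) = R_f + β × MRP = 2.8% + 1.3151 × 7.2% = 12.27%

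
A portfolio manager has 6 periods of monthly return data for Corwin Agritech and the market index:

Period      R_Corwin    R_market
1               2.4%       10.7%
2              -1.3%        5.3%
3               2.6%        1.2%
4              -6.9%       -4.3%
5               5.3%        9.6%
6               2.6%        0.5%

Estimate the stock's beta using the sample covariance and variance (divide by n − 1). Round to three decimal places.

Mean R_i = (2.4 − 1.3 + 2.6 − 6.9 + 5.3 + 2.6) / 6 = 0.7833%
Mean R_m = (10.7 + 5.3 + 1.2 − 4.3 + 9.6 + 0.5) / 6 = 3.8333%
Σ(R_i − R̄_i)(R_m − R̄_m) = 85.7433  ⇒  Cov = 85.7433 / 5 = 17.1487
Σ(R_m − R̄_m)² = 166.7533  ⇒  Var(R_m) = 166.7533 / 5 = 33.3507
β = Cov / Var(R_m) = 17.1487 / 33.3507 = 0.5142

0.514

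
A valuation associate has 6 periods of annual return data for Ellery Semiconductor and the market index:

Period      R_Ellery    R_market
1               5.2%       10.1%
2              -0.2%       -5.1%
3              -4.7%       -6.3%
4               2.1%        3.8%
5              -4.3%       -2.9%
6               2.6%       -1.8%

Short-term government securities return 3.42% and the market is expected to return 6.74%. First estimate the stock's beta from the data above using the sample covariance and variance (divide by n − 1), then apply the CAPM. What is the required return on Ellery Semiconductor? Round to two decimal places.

5.13%

Mean R_i = (5.2 − 0.2 − 4.7 + 2.1 − 4.3 + 2.6) / 6 = 0.1167%
Mean R_m = (10.1 − 5.1 − 6.3 + 3.8 − 2.9 − 1.8) / 6 = -0.3667%
Σ(R_i − R̄_i)(R_m − R̄_m) = 99.1767  ⇒  Cov = 99.1767 / 5 = 19.8353
Σ(R_m − R̄_m)² = 192.9933  ⇒  Var(R_m) = 192.9933 / 5 = 38.5987
β = Cov / Var(R_m) = 19.8353 / 38.5987 = 0.5139
MRP = 6.74% − 3.42% = 3.32%
E(R) = R_f + β × MRP = 3.42% + 0.5139 × 3.32% = 5.13%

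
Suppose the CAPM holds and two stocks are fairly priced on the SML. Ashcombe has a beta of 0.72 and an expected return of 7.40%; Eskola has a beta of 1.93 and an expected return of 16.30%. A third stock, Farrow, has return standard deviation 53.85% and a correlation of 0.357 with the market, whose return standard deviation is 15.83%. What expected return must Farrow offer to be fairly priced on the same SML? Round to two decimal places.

11.04%

MRP = (16.30% − 7.40%) / (1.93 − 0.72) = 7.3554%
R_f = 7.40% − 0.72 × 7.3554% = 2.1041%
β_Farrow = ρ·σ_i/σ_m = 0.357 × 53.85 / 15.83 = 1.2144
E(R_Farrow) = R_f + β × MRP = 2.1041% + 1.2144 × 7.3554% = 11.04%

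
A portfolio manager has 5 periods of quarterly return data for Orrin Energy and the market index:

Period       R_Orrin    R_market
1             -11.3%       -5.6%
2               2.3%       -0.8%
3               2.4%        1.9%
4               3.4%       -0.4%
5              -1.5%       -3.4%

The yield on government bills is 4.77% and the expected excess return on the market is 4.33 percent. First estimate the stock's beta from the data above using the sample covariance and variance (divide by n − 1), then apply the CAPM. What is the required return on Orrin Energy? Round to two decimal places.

12.76%

Mean R_i = (-11.3 + 2.3 + 2.4 + 3.4 − 1.5) / 5 = -0.9400%
Mean R_m = (-5.6 − 0.8 + 1.9 − 0.4 − 3.4) / 5 = -1.6600%
Σ(R_i − R̄_i)(R_m − R̄_m) = 61.9380  ⇒  Cov = 61.9380 / 4 = 15.4845
Σ(R_m − R̄_m)² = 33.5520  ⇒  Var(R_m) = 33.5520 / 4 = 8.3880
β = Cov / Var(R_m) = 15.4845 / 8.3880 = 1.8460
E(R) = R_f + β × MRP = 4.77% + 1.8460 × 4.33% = 12.76%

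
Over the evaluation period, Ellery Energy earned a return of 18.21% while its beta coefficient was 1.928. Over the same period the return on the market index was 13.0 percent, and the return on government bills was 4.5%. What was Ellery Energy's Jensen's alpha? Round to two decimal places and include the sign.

-2.68%

Market excess return = 13.0% − 4.5% = 8.50%
CAPM benchmark = R_f + β(R_m − R_f) = 4.5% + 1.928 × 8.5% = 20.8880%
α = actual − benchmark = 18.21% − 20.8880% = -2.68%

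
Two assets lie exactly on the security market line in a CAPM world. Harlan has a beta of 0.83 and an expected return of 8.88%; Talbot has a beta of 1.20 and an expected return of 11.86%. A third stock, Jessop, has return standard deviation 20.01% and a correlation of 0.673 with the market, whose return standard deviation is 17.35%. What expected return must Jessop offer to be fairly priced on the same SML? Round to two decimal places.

MRP = (11.86% − 8.88%) / (1.20 − 0.83) = 8.0541%
R_f = 8.88% − 0.83 × 8.0541% = 2.1951%
β_Jessop = ρ·σ_i/σ_m = 0.673 × 20.01 / 17.35 = 0.7762
E(R_Jessop) = R_f + β × MRP = 2.1951% + 0.7762 × 8.0541% = 8.45%

8.45%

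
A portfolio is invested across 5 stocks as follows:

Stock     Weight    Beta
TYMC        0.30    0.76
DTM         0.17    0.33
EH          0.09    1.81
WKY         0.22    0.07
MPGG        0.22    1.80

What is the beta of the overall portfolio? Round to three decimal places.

0.858

β_P = Σ w_i β_i = 0.30×0.76 + 0.17×0.33 + 0.09×1.81 + 0.22×0.07 + 0.22×1.80 = 0.8584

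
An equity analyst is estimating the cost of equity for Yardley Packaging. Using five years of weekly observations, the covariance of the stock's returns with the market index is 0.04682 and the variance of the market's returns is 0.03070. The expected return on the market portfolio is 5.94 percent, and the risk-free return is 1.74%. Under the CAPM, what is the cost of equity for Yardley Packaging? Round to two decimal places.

8.15%

β = Cov(R_i, R_m) / Var(R_m) = 0.04682 / 0.03070 = 1.5251
MRP = 5.94% − 1.74% = 4.20%
E(R) = R_f + β × MRP = 1.74% + 1.5251 × 4.20% = 8.15%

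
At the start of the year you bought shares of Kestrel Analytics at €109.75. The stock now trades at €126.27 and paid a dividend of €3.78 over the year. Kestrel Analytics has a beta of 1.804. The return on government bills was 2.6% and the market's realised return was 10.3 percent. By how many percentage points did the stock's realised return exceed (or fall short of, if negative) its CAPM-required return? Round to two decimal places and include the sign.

Realised HPR = (P1 + D1 − P0) / P0 = (126.27 + 3.78 − 109.75) / 109.75 = 20.30 / 109.75 = 18.4966%
MRP = 10.3% − 2.6% = 7.70%
CAPM required = R_f + β·MRP = 2.6% + 1.804 × 7.7% = 16.4908%
α = realised − required = 18.4966% − 16.4908% = +2.01%

+2.01%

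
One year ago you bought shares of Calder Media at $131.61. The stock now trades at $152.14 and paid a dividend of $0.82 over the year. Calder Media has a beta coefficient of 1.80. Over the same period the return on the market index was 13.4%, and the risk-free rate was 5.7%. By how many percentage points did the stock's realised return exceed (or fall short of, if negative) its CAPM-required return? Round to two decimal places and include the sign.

Realised HPR = (P1 + D1 − P0) / P0 = (152.14 + 0.82 − 131.61) / 131.61 = 21.35 / 131.61 = 16.2222%
MRP = 13.4% − 5.7% = 7.70%
CAPM required = R_f + β·MRP = 5.7% + 1.80 × 7.7% = 19.5600%
α = realised − required = 16.2222% − 19.5600% = -3.34%

-3.34%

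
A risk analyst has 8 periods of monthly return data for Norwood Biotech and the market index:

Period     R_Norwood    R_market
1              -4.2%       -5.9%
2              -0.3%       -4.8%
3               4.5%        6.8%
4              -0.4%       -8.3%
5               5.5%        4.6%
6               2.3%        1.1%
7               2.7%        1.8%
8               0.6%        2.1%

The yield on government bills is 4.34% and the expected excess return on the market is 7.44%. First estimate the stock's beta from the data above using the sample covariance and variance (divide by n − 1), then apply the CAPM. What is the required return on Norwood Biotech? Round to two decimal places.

7.93%

Mean R_i = (-4.2 − 0.3 + 4.5 − 0.4 + 5.5 + 2.3 + 2.7 + 0.6) / 8 = 1.3375%
Mean R_m = (-5.9 − 4.8 + 6.8 − 8.3 + 4.6 + 1.1 + 1.8 + 2.1) / 8 = -0.3250%
Σ(R_i − R̄_i)(R_m − R̄_m) = 97.5675  ⇒  Cov = 97.5675 / 7 = 13.9382
Σ(R_m − R̄_m)² = 202.1550  ⇒  Var(R_m) = 202.1550 / 7 = 28.8793
β = Cov / Var(R_m) = 13.9382 / 28.8793 = 0.4826
E(R) = R_f + β × MRP = 4.34% + 0.4826 × 7.44% = 7.93%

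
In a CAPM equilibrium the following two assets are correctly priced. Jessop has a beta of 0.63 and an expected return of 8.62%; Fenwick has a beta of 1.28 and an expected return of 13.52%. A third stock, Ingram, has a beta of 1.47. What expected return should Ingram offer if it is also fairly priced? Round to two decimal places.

MRP (SML slope) = (13.52% − 8.62%) / (1.28 − 0.63) = 4.90% / 0.65 = 7.5385%
R_f (intercept) = 8.62% − 0.63 × 7.5385% = 3.8707%
E(R_Ingram) = R_f + β × MRP = 3.8707% + 1.47 × 7.5385% = 14.95%

14.95%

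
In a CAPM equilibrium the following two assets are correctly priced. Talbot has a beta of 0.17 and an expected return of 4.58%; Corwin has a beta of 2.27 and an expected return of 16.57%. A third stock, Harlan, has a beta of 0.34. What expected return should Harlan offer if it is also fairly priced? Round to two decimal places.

MRP (SML slope) = (16.57% − 4.58%) / (2.27 − 0.17) = 11.99% / 2.10 = 5.7095%
R_f (intercept) = 4.58% − 0.17 × 5.7095% = 3.6094%
E(R_Harlan) = R_f + β × MRP = 3.6094% + 0.34 × 5.7095% = 5.55%

5.55%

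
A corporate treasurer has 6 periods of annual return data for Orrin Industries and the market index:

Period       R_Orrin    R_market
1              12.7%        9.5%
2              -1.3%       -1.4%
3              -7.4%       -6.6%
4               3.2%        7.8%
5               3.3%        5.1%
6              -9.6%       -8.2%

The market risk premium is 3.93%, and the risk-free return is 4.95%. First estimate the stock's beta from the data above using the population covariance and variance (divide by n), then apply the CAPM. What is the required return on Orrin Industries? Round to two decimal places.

8.98%

Mean R_i = (12.7 − 1.3 − 7.4 + 3.2 + 3.3 − 9.6) / 6 = 0.1500%
Mean R_m = (9.5 − 1.4 − 6.6 + 7.8 + 5.1 − 8.2) / 6 = 1.0333%
Σ(R_i − R̄_i)(R_m − R̄_m) = 290.8900  ⇒  Cov = 290.8900 / 6 = 48.4817
Σ(R_m − R̄_m)² = 283.4533  ⇒  Var(R_m) = 283.4533 / 6 = 47.2422
β = Cov / Var(R_m) = 48.4817 / 47.2422 = 1.0262
E(R) = R_f + β × MRP = 4.95% + 1.0262 × 3.93% = 8.98%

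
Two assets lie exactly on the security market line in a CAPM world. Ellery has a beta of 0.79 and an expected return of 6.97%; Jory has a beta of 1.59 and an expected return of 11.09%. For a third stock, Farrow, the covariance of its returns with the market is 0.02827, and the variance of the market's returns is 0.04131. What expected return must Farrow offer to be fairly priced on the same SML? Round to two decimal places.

MRP = (11.09% − 6.97%) / (1.59 − 0.79) = 5.1500%
R_f = 6.97% − 0.79 × 5.1500% = 2.9015%
β_Farrow = Cov / Var(R_m) = 0.02827 / 0.04131 = 0.6843
E(R_Farrow) = R_f + β × MRP = 2.9015% + 0.6843 × 5.1500% = 6.43%

6.43%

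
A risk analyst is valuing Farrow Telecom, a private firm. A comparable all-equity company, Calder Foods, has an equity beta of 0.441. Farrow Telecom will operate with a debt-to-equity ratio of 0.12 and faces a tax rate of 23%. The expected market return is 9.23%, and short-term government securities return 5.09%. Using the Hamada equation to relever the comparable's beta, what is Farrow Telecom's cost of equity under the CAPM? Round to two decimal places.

β_L = β_U × [1 + (1 − t)(D/E)] = 0.441 × [1 + (1 − 0.23) × 0.12]
    = 0.441 × [1 + 0.77 × 0.12] = 0.441 × 1.0924 = 0.4817
MRP = 9.23% − 5.09% = 4.14%
E(R) = R_f + β_L × MRP = 5.09% + 0.4817 × 4.14% = 7.08%

7.08%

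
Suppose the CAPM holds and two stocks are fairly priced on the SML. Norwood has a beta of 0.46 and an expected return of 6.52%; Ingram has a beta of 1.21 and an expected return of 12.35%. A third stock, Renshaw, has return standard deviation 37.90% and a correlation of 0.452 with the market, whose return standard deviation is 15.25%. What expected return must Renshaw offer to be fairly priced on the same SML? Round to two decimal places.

11.68%

MRP = (12.35% − 6.52%) / (1.21 − 0.46) = 7.7733%
R_f = 6.52% − 0.46 × 7.7733% = 2.9443%
β_Renshaw = ρ·σ_i/σ_m = 0.452 × 37.90 / 15.25 = 1.1233
E(R_Renshaw) = R_f + β × MRP = 2.9443% + 1.1233 × 7.7733% = 11.68%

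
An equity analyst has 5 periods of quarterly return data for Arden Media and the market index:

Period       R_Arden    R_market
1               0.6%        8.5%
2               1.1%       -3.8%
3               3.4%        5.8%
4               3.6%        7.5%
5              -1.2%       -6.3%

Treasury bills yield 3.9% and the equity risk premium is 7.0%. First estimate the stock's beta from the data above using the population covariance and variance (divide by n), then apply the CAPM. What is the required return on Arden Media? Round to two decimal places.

Mean R_i = (0.6 + 1.1 + 3.4 + 3.6 − 1.2) / 5 = 1.5000%
Mean R_m = (8.5 − 3.8 + 5.8 + 7.5 − 6.3) / 5 = 2.3400%
Σ(R_i − R̄_i)(R_m − R̄_m) = 37.6500  ⇒  Cov = 37.6500 / 5 = 7.5300
Σ(R_m − R̄_m)² = 188.8920  ⇒  Var(R_m) = 188.8920 / 5 = 37.7784
β = Cov / Var(R_m) = 7.5300 / 37.7784 = 0.1993
E(R) = R_f + β × MRP = 3.9% + 0.1993 × 7.0% = 5.30%

5.30%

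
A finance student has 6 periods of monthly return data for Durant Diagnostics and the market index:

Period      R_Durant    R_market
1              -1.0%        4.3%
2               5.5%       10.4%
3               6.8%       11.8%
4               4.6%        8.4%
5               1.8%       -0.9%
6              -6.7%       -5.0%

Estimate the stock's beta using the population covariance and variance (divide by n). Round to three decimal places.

Mean R_i = (-1.0 + 5.5 + 6.8 + 4.6 + 1.8 − 6.7) / 6 = 1.8333%
Mean R_m = (4.3 + 10.4 + 11.8 + 8.4 − 0.9 − 5.0) / 6 = 4.8333%
Σ(R_i − R̄_i)(R_m − R̄_m) = 150.4933  ⇒  Cov = 150.4933 / 6 = 25.0822
Σ(R_m − R̄_m)² = 222.0933  ⇒  Var(R_m) = 222.0933 / 6 = 37.0156
β = Cov / Var(R_m) = 25.0822 / 37.0156 = 0.6776

0.678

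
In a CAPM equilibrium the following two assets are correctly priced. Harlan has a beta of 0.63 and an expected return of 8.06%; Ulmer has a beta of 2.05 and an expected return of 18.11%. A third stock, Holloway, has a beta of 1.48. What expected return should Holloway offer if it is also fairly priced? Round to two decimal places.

14.08%

MRP (SML slope) = (18.11% − 8.06%) / (2.05 − 0.63) = 10.05% / 1.42 = 7.0775%
R_f (intercept) = 8.06% − 0.63 × 7.0775% = 3.6012%
E(R_Holloway) = R_f + β × MRP = 3.6012% + 1.48 × 7.0775% = 14.08%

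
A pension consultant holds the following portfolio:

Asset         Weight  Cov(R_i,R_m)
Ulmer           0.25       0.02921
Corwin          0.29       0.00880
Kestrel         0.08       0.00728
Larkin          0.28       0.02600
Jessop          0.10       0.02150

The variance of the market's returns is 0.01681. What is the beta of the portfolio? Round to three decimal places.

β_Ulmer = 0.02921 / 0.01681 = 1.7377
β_Corwin = 0.00880 / 0.01681 = 0.5235
β_Kestrel = 0.00728 / 0.01681 = 0.4331
β_Larkin = 0.02600 / 0.01681 = 1.5467
β_Jessop = 0.02150 / 0.01681 = 1.2790
β_P = Σ w_i β_i = 0.25×1.7377 + 0.29×0.5235 + 0.08×0.4331 + 0.28×1.5467 + 0.10×1.2790 = 1.1819

1.182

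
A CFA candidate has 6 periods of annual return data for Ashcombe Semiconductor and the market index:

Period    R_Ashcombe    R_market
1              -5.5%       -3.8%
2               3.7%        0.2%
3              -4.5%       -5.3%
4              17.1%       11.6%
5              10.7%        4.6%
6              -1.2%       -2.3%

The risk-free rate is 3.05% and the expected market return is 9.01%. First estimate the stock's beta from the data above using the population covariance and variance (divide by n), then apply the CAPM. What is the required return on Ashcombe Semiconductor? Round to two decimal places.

11.39%

Mean R_i = (-5.5 + 3.7 − 4.5 + 17.1 + 10.7 − 1.2) / 6 = 3.3833%
Mean R_m = (-3.8 + 0.2 − 5.3 + 11.6 + 4.6 − 2.3) / 6 = 0.8333%
Σ(R_i − R̄_i)(R_m − R̄_m) = 278.9133  ⇒  Cov = 278.9133 / 6 = 46.4856
Σ(R_m − R̄_m)² = 199.4133  ⇒  Var(R_m) = 199.4133 / 6 = 33.2356
β = Cov / Var(R_m) = 46.4856 / 33.2356 = 1.3987
MRP = 9.01% − 3.05% = 5.96%
E(R) = R_f + β × MRP = 3.05% + 1.3987 × 5.96% = 11.39%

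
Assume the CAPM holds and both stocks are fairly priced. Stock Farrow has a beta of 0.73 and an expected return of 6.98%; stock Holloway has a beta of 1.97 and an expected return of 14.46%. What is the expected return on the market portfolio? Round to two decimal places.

Both satisfy E(R) = R_f + β·MRP, so the slope of the SML is
MRP = (14.46% − 6.98%) / (1.97 − 0.73) = 7.48% / 1.24 = 6.0323%
R_f = E(R_Farrow) − β_Farrow·MRP = 6.98% − 0.73 × 6.0323% = 2.5764%
E(R_m) = R_f + MRP = 2.5764% + 6.0323% = 8.61%

8.61%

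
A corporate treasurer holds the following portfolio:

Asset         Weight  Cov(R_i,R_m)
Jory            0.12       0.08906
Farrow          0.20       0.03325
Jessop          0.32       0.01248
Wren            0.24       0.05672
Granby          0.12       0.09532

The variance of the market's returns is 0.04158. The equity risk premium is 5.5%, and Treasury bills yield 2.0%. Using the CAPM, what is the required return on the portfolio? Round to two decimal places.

8.14%

β_Jory = 0.08906 / 0.04158 = 2.1419
β_Farrow = 0.03325 / 0.04158 = 0.7997
β_Jessop = 0.01248 / 0.04158 = 0.3001
β_Wren = 0.05672 / 0.04158 = 1.3641
β_Granby = 0.09532 / 0.04158 = 2.2924
β_P = Σ w_i β_i = 0.12×2.1419 + 0.20×0.7997 + 0.32×0.3001 + 0.24×1.3641 + 0.12×2.2924 = 1.1155
E(R_P) = R_f + β_P × MRP = 2.0% + 1.1155 × 5.5% = 8.14%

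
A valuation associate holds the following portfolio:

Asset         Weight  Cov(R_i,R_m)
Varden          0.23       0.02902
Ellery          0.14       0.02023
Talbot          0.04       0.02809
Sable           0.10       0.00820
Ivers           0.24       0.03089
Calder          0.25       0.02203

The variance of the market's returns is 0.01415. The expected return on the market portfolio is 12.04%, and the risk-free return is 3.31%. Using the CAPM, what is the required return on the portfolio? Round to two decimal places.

β_Varden = 0.02902 / 0.01415 = 2.0509
β_Ellery = 0.02023 / 0.01415 = 1.4297
β_Talbot = 0.02809 / 0.01415 = 1.9852
β_Sable = 0.00820 / 0.01415 = 0.5795
β_Ivers = 0.03089 / 0.01415 = 2.1830
β_Calder = 0.02203 / 0.01415 = 1.5569
β_P = Σ w_i β_i = 0.23×2.0509 + 0.14×1.4297 + 0.04×1.9852 + 0.10×0.5795 + 0.24×2.1830 + 0.25×1.5569 = 1.7224
MRP = 12.04% − 3.31% = 8.73%
E(R_P) = R_f + β_P × MRP = 3.31% + 1.7224 × 8.73% = 18.35%

18.35%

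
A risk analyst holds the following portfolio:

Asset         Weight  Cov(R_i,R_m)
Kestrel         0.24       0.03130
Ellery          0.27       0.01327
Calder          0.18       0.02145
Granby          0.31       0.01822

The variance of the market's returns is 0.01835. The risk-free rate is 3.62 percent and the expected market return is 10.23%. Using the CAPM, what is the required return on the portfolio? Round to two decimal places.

β_Kestrel = 0.03130 / 0.01835 = 1.7057
β_Ellery = 0.01327 / 0.01835 = 0.7232
β_Calder = 0.02145 / 0.01835 = 1.1689
β_Granby = 0.01822 / 0.01835 = 0.9929
β_P = Σ w_i β_i = 0.24×1.7057 + 0.27×0.7232 + 0.18×1.1689 + 0.31×0.9929 = 1.1228
MRP = 10.23% − 3.62% = 6.61%
E(R_P) = R_f + β_P × MRP = 3.62% + 1.1228 × 6.61% = 11.04%

11.04%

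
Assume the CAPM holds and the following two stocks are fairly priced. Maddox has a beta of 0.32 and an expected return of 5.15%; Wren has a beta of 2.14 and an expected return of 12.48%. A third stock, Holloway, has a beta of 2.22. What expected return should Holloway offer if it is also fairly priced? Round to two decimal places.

12.80%

MRP (SML slope) = (12.48% − 5.15%) / (2.14 − 0.32) = 7.33% / 1.82 = 4.0275%
R_f (intercept) = 5.15% − 0.32 × 4.0275% = 3.8612%
E(R_Holloway) = R_f + β × MRP = 3.8612% + 2.22 × 4.0275% = 12.80%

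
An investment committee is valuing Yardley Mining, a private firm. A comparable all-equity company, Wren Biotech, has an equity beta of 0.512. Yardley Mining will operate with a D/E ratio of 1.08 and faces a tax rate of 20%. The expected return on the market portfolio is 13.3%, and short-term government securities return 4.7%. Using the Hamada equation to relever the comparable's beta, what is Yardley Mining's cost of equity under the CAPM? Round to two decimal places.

12.91%

β_L = β_U × [1 + (1 − t)(D/E)] = 0.512 × [1 + (1 − 0.20) × 1.08]
    = 0.512 × [1 + 0.80 × 1.08] = 0.512 × 1.8640 = 0.9544
MRP = 13.3% − 4.7% = 8.60%
E(R) = R_f + β_L × MRP = 4.7% + 0.9544 × 8.6% = 12.91%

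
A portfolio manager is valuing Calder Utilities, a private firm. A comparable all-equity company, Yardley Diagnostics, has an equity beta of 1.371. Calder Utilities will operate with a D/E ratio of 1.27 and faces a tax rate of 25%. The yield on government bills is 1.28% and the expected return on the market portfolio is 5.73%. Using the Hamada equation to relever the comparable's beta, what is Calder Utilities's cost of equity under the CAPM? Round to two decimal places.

13.19%

β_L = β_U × [1 + (1 − t)(D/E)] = 1.371 × [1 + (1 − 0.25) × 1.27]
    = 1.371 × [1 + 0.75 × 1.27] = 1.371 × 1.9525 = 2.6769
MRP = 5.73% − 1.28% = 4.45%
E(R) = R_f + β_L × MRP = 1.28% + 2.6769 × 4.45% = 13.19%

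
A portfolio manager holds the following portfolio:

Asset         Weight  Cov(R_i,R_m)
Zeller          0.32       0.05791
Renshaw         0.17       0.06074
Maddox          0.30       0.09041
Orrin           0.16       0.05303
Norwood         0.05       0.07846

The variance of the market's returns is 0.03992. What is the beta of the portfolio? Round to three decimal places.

1.713

β_Zeller = 0.05791 / 0.03992 = 1.4507
β_Renshaw = 0.06074 / 0.03992 = 1.5215
β_Maddox = 0.09041 / 0.03992 = 2.2648
β_Orrin = 0.05303 / 0.03992 = 1.3284
β_Norwood = 0.07846 / 0.03992 = 1.9654
β_P = Σ w_i β_i = 0.32×1.4507 + 0.17×1.5215 + 0.30×2.2648 + 0.16×1.3284 + 0.05×1.9654 = 1.7131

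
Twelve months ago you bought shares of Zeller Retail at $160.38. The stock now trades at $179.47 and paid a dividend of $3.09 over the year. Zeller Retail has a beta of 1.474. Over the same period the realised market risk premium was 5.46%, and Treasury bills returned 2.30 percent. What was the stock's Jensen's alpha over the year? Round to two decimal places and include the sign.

+3.48%

Realised HPR = (P1 + D1 − P0) / P0 = (179.47 + 3.09 − 160.38) / 160.38 = 22.18 / 160.38 = 13.8297%
CAPM required = R_f + β·MRP = 2.30% + 1.474 × 5.46% = 10.34804%
α = realised − required = 13.8297% − 10.34804% = +3.48%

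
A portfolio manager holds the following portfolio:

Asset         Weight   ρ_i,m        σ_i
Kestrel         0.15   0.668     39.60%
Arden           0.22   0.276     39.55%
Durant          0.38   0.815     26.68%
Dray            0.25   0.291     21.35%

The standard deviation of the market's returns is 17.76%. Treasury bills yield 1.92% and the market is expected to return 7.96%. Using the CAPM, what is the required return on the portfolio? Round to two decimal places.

7.42%

β_Kestrel = 0.668 × 39.60% / 17.76% = 1.4895
β_Arden = 0.276 × 39.55% / 17.76% = 0.6146
β_Durant = 0.815 × 26.68% / 17.76% = 1.2243
β_Dray = 0.291 × 21.35% / 17.76% = 0.3498
β_P = Σ w_i β_i = 0.15×1.4895 + 0.22×0.6146 + 0.38×1.2243 + 0.25×0.3498 = 0.9113
MRP = 7.96% − 1.92% = 6.04%
E(R_P) = R_f + β_P × MRP = 1.92% + 0.9113 × 6.04% = 7.42%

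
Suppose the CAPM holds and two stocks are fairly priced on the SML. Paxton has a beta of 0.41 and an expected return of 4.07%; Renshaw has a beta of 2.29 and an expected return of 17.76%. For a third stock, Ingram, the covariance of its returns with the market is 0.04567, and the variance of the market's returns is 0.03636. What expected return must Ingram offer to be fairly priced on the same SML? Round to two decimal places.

10.23%

MRP = (17.76% − 4.07%) / (2.29 − 0.41) = 7.2819%
R_f = 4.07% − 0.41 × 7.2819% = 1.0844%
β_Ingram = Cov / Var(R_m) = 0.04567 / 0.03636 = 1.2561
E(R_Ingram) = R_f + β × MRP = 1.0844% + 1.2561 × 7.2819% = 10.23%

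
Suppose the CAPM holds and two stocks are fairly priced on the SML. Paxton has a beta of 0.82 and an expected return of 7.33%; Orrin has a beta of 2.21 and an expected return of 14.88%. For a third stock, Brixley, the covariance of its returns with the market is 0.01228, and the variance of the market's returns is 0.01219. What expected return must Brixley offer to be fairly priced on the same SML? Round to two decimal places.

8.35%

MRP = (14.88% − 7.33%) / (2.21 − 0.82) = 5.4317%
R_f = 7.33% − 0.82 × 5.4317% = 2.8760%
β_Brixley = Cov / Var(R_m) = 0.01228 / 0.01219 = 1.0074
E(R_Brixley) = R_f + β × MRP = 2.8760% + 1.0074 × 5.4317% = 8.35%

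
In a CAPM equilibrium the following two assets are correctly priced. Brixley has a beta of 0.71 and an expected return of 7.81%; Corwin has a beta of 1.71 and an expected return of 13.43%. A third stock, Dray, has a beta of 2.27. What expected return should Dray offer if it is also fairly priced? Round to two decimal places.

MRP (SML slope) = (13.43% − 7.81%) / (1.71 − 0.71) = 5.62% / 1.00 = 5.6200%
R_f (intercept) = 7.81% − 0.71 × 5.6200% = 3.8198%
E(R_Dray) = R_f + β × MRP = 3.8198% + 2.27 × 5.6200% = 16.58%

16.58%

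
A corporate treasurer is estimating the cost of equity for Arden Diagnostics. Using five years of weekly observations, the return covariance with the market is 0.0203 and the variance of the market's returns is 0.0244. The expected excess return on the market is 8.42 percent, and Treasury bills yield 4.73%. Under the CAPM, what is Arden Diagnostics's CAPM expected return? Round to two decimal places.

β = Cov(R_i, R_m) / Var(R_m) = 0.0203 / 0.0244 = 0.8320
E(R) = R_f + β × MRP = 4.73% + 0.8320 × 8.42% = 11.74%

11.74%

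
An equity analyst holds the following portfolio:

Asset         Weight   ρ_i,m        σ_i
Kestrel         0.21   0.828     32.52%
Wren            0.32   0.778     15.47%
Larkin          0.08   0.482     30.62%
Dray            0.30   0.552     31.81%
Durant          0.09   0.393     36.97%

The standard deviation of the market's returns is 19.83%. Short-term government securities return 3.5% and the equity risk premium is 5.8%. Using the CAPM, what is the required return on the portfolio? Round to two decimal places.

β_Kestrel = 0.828 × 32.52% / 19.83% = 1.3579
β_Wren = 0.778 × 15.47% / 19.83% = 0.6069
β_Larkin = 0.482 × 30.62% / 19.83% = 0.7443
β_Dray = 0.552 × 31.81% / 19.83% = 0.8855
β_Durant = 0.393 × 36.97% / 19.83% = 0.7327
β_P = Σ w_i β_i = 0.21×1.3579 + 0.32×0.6069 + 0.08×0.7443 + 0.30×0.8855 + 0.09×0.7327 = 0.8705
E(R_P) = R_f + β_P × MRP = 3.5% + 0.8705 × 5.8% = 8.55%

8.55%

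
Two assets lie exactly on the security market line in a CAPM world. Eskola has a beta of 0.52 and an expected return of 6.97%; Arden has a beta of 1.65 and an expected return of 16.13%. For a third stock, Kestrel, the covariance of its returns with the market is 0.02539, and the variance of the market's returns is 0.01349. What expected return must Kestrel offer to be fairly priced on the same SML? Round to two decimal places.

18.01%

MRP = (16.13% − 6.97%) / (1.65 − 0.52) = 8.1062%
R_f = 6.97% − 0.52 × 8.1062% = 2.7548%
β_Kestrel = Cov / Var(R_m) = 0.02539 / 0.01349 = 1.8821
E(R_Kestrel) = R_f + β × MRP = 2.7548% + 1.8821 × 8.1062% = 18.01%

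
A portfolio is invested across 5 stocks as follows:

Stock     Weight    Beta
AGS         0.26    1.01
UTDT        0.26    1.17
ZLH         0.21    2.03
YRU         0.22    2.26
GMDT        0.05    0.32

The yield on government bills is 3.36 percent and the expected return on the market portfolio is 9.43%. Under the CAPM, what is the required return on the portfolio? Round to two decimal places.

12.50%

β_P = Σ w_i β_i = 0.26×1.01 + 0.26×1.17 + 0.21×2.03 + 0.22×2.26 + 0.05×0.32 = 1.5063
MRP = 9.43% − 3.36% = 6.07%
E(R_P) = R_f + β_P × MRP = 3.36% + 1.5063 × 6.07% = 12.50%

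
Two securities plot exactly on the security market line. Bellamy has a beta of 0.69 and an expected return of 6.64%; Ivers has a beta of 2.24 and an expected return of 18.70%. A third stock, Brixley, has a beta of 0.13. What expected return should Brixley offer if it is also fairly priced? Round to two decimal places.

2.28%

MRP (SML slope) = (18.70% − 6.64%) / (2.24 − 0.69) = 12.06% / 1.55 = 7.7806%
R_f (intercept) = 6.64% − 0.69 × 7.7806% = 1.2714%
E(R_Brixley) = R_f + β × MRP = 1.2714% + 0.13 × 7.7806% = 2.28%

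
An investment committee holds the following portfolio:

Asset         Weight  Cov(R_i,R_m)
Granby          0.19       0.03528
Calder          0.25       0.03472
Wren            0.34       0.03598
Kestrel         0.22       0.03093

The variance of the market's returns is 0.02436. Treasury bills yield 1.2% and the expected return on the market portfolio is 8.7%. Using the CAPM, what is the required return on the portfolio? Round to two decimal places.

β_Granby = 0.03528 / 0.02436 = 1.4483
β_Calder = 0.03472 / 0.02436 = 1.4253
β_Wren = 0.03598 / 0.02436 = 1.4770
β_Kestrel = 0.03093 / 0.02436 = 1.2697
β_P = Σ w_i β_i = 0.19×1.4483 + 0.25×1.4253 + 0.34×1.4770 + 0.22×1.2697 = 1.4130
MRP = 8.7% − 1.2% = 7.50%
E(R_P) = R_f + β_P × MRP = 1.2% + 1.4130 × 7.5% = 11.80%

11.80%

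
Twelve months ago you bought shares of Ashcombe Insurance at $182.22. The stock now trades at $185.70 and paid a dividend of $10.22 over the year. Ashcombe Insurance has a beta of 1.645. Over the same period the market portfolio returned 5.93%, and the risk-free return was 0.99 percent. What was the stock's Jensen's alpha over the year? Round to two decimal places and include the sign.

-1.60%

Realised HPR = (P1 + D1 − P0) / P0 = (185.70 + 10.22 − 182.22) / 182.22 = 13.70 / 182.22 = 7.5184%
MRP = 5.93% − 0.99% = 4.94%
CAPM required = R_f + β·MRP = 0.99% + 1.645 × 4.94% = 9.11630%
α = realised − required = 7.5184% − 9.11630% = -1.60%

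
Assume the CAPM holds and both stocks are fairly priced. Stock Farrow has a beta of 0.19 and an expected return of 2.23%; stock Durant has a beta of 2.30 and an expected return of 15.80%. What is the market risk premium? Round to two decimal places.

6.43%

Both satisfy E(R) = R_f + β·MRP, so the slope of the SML is
MRP = (15.80% − 2.23%) / (2.30 − 0.19) = 13.57% / 2.11 = 6.4313%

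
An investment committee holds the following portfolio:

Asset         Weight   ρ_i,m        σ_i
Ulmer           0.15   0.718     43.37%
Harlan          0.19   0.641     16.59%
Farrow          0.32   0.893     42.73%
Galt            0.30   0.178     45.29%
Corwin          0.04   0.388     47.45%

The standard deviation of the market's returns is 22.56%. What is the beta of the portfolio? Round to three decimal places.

β_Ulmer = 0.718 × 43.37% / 22.56% = 1.3803
β_Harlan = 0.641 × 16.59% / 22.56% = 0.4714
β_Farrow = 0.893 × 42.73% / 22.56% = 1.6914
β_Galt = 0.178 × 45.29% / 22.56% = 0.3573
β_Corwin = 0.388 × 47.45% / 22.56% = 0.8161
β_P = Σ w_i β_i = 0.15×1.3803 + 0.19×0.4714 + 0.32×1.6914 + 0.30×0.3573 + 0.04×0.8161 = 0.9777

0.978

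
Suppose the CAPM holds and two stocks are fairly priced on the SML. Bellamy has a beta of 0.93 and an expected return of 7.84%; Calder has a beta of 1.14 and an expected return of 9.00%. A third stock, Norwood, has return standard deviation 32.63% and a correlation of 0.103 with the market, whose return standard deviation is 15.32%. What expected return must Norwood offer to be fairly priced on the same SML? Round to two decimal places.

3.91%

MRP = (9.00% − 7.84%) / (1.14 − 0.93) = 5.5238%
R_f = 7.84% − 0.93 × 5.5238% = 2.7029%
β_Norwood = ρ·σ_i/σ_m = 0.103 × 32.63 / 15.32 = 0.2194
E(R_Norwood) = R_f + β × MRP = 2.7029% + 0.2194 × 5.5238% = 3.91%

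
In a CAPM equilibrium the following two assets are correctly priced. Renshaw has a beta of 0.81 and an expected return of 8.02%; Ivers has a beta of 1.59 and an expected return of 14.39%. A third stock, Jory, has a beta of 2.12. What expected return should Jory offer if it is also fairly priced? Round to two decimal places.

MRP (SML slope) = (14.39% − 8.02%) / (1.59 − 0.81) = 6.37% / 0.78 = 8.1667%
R_f (intercept) = 8.02% − 0.81 × 8.1667% = 1.4050%
E(R_Jory) = R_f + β × MRP = 1.4050% + 2.12 × 8.1667% = 18.72%

18.72%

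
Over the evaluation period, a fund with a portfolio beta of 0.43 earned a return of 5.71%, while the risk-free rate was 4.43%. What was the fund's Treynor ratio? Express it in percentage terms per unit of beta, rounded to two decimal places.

Treynor = (R_P − R_f) / β_P = (5.71% − 4.43%) / 0.4300 = 1.28% / 0.4300 = 2.98%

2.98%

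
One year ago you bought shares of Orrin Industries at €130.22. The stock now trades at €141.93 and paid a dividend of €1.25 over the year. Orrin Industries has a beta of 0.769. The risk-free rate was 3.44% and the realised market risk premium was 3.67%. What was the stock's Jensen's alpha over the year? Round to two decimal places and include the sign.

+3.69%

Realised HPR = (P1 + D1 − P0) / P0 = (141.93 + 1.25 − 130.22) / 130.22 = 12.96 / 130.22 = 9.9524%
CAPM required = R_f + β·MRP = 3.44% + 0.769 × 3.67% = 6.26223%
α = realised − required = 9.9524% − 6.26223% = +3.69%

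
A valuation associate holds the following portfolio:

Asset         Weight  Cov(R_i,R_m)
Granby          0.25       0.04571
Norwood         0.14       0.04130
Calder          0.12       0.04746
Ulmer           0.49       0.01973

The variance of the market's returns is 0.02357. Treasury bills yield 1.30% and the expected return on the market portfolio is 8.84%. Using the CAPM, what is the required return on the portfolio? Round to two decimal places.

11.72%

β_Granby = 0.04571 / 0.02357 = 1.9393
β_Norwood = 0.04130 / 0.02357 = 1.7522
β_Calder = 0.04746 / 0.02357 = 2.0136
β_Ulmer = 0.01973 / 0.02357 = 0.8371
β_P = Σ w_i β_i = 0.25×1.9393 + 0.14×1.7522 + 0.12×2.0136 + 0.49×0.8371 = 1.3819
MRP = 8.84% − 1.30% = 7.54%
E(R_P) = R_f + β_P × MRP = 1.30% + 1.3819 × 7.54% = 11.72%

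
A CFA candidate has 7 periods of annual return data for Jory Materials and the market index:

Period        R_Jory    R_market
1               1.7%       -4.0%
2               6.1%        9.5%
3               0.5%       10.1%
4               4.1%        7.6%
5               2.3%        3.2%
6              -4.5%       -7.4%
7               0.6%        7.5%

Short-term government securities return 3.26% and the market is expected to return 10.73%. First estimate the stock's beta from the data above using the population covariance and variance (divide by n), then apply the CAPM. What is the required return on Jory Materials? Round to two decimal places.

5.65%

Mean R_i = (1.7 + 6.1 + 0.5 + 4.1 + 2.3 − 4.5 + 0.6) / 7 = 1.5429%
Mean R_m = (-4.0 + 9.5 + 10.1 + 7.6 + 3.2 − 7.4 + 7.5) / 7 = 3.7857%
Σ(R_i − R̄_i)(R_m − R̄_m) = 91.6343  ⇒  Cov = 91.6343 / 7 = 13.0906
Σ(R_m − R̄_m)² = 286.9486  ⇒  Var(R_m) = 286.9486 / 7 = 40.9927
β = Cov / Var(R_m) = 13.0906 / 40.9927 = 0.3193
MRP = 10.73% − 3.26% = 7.47%
E(R) = R_f + β × MRP = 3.26% + 0.3193 × 7.47% = 5.65%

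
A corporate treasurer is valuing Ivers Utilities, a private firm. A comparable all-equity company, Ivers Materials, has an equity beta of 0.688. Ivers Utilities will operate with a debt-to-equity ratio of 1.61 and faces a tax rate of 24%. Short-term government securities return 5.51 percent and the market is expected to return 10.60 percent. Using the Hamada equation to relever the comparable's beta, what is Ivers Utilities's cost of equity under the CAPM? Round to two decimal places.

13.30%

β_L = β_U × [1 + (1 − t)(D/E)] = 0.688 × [1 + (1 − 0.24) × 1.61]
    = 0.688 × [1 + 0.76 × 1.61] = 0.688 × 2.2236 = 1.5298
MRP = 10.60% − 5.51% = 5.09%
E(R) = R_f + β_L × MRP = 5.51% + 1.5298 × 5.09% = 13.30%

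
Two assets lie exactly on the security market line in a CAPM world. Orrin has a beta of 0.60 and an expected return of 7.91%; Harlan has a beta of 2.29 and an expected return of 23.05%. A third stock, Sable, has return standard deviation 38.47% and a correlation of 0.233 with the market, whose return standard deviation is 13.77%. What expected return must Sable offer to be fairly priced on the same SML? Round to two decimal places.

8.37%

MRP = (23.05% − 7.91%) / (2.29 − 0.60) = 8.9586%
R_f = 7.91% − 0.60 × 8.9586% = 2.5348%
β_Sable = ρ·σ_i/σ_m = 0.233 × 38.47 / 13.77 = 0.6509
E(R_Sable) = R_f + β × MRP = 2.5348% + 0.6509 × 8.9586% = 8.37%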